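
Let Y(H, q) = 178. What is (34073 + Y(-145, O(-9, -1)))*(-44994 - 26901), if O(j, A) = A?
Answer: -2462475645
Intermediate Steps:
(34073 + Y(-145, O(-9, -1)))*(-44994 - 26901) = (34073 + 178)*(-44994 - 26901) = 34251*(-71895) = -2462475645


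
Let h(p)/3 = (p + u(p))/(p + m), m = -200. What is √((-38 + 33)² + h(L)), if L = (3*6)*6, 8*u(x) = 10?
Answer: 7*√7/4 ≈ 4.6301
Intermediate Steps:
u(x) = 5/4 (u(x) = (⅛)*10 = 5/4)
L = 108 (L = 18*6 = 108)
h(p) = 3*(5/4 + p)/(-200 + p) (h(p) = 3*((p + 5/4)/(p - 200)) = 3*((5/4 + p)/(-200 + p)) = 3*(5/4 + p)/(-200 + p))
√((-38 + 33)² + h(L)) = √((-38 + 33)² + 3*(5 + 4*108)/(4*(-200 + 108))) = √((-5)² + (¾)*(5 + 432)/(-92)) = √(25 + (¾)*(-1/92)*437) = √(25 - 57/16) = √(343/16) = 7*√7/4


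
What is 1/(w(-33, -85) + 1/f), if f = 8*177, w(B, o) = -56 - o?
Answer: 1416/41065 ≈ 0.034482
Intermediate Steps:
f = 1416
1/(w(-33, -85) + 1/f) = 1/((-56 - 1*(-85)) + 1/1416) = 1/((-56 + 85) + 1/1416) = 1/(29 + 1/1416) = 1/(41065/1416) = 1416/41065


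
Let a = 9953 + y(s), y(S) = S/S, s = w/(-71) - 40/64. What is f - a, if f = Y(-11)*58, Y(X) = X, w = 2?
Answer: -10592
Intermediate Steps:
s = -371/568 (s = 2/(-71) - 40/64 = 2*(-1/71) - 40*1/64 = -2/71 - 5/8 = -371/568 ≈ -0.65317)
y(S) = 1
f = -638 (f = -11*58 = -638)
a = 9954 (a = 9953 + 1 = 9954)
f - a = -638 - 1*9954 = -638 - 9954 = -10592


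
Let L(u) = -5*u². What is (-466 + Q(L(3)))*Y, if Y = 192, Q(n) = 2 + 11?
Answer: -86976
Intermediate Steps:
Q(n) = 13
(-466 + Q(L(3)))*Y = (-466 + 13)*192 = -453*192 = -86976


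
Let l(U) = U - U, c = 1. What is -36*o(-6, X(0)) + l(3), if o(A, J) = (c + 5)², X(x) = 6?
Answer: -1296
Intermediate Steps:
l(U) = 0
o(A, J) = 36 (o(A, J) = (1 + 5)² = 6² = 36)
-36*o(-6, X(0)) + l(3) = -36*36 + 0 = -1296 + 0 = -1296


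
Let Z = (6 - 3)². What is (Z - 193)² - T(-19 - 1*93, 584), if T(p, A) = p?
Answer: 33968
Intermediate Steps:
Z = 9 (Z = 3² = 9)
(Z - 193)² - T(-19 - 1*93, 584) = (9 - 193)² - (-19 - 1*93) = (-184)² - (-19 - 93) = 33856 - 1*(-112) = 33856 + 112 = 33968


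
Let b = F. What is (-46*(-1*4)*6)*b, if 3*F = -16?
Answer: -5888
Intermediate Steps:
F = -16/3 (F = (⅓)*(-16) = -16/3 ≈ -5.3333)
b = -16/3 ≈ -5.3333
(-46*(-1*4)*6)*b = -46*(-1*4)*6*(-16/3) = -(-184)*6*(-16/3) = -46*(-24)*(-16/3) = 1104*(-16/3) = -5888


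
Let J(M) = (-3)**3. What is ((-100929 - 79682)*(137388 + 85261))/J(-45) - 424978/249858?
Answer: 62021632082488/41643 ≈ 1.4894e+9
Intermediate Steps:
J(M) = -27
((-100929 - 79682)*(137388 + 85261))/J(-45) - 424978/249858 = ((-100929 - 79682)*(137388 + 85261))/(-27) - 424978/249858 = -180611*222649*(-1/27) - 424978*1/249858 = -40212858539*(-1/27) - 212489/124929 = 40212858539/27 - 212489/124929 = 62021632082488/41643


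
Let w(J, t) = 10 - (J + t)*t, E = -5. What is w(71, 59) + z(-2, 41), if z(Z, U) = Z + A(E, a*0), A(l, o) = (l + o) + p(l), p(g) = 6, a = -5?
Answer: -7661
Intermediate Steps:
A(l, o) = 6 + l + o (A(l, o) = (l + o) + 6 = 6 + l + o)
w(J, t) = 10 - t*(J + t)
z(Z, U) = 1 + Z (z(Z, U) = Z + (6 - 5 - 5*0) = Z + (6 - 5 + 0) = Z + 1 = 1 + Z)
w(71, 59) + z(-2, 41) = (10 - 1*59² - 1*71*59) + (1 - 2) = (10 - 1*3481 - 4189) - 1 = (10 - 3481 - 4189) - 1 = -7660 - 1 = -7661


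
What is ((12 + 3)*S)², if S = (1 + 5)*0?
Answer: 0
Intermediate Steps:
S = 0 (S = 6*0 = 0)
((12 + 3)*S)² = ((12 + 3)*0)² = (15*0)² = 0² = 0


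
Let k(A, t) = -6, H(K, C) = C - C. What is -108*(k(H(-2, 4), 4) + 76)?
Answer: -7560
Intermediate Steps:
H(K, C) = 0
-108*(k(H(-2, 4), 4) + 76) = -108*(-6 + 76) = -108*70 = -7560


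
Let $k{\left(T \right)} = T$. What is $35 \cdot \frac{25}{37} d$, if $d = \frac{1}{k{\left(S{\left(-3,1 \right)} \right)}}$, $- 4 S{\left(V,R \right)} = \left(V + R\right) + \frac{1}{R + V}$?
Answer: $\frac{1400}{37} \approx 37.838$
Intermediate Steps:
$S{\left(V,R \right)} = - \frac{R}{4} - \frac{V}{4} - \frac{1}{4 \left(R + V\right)}$ ($S{\left(V,R \right)} = - \frac{\left(V + R\right) + \frac{1}{R + V}}{4} = - \frac{\left(R + V\right) + \frac{1}{R + V}}{4} = - \frac{R + V + \frac{1}{R + V}}{4} = - \frac{R}{4} - \frac{V}{4} - \frac{1}{4 \left(R + V\right)}$)
$d = \frac{8}{5}$ ($d = \frac{1}{\frac{1}{4} \frac{1}{1 - 3} \left(-1 - 1^{2} - \left(-3\right)^{2} - 2 \left(-3\right)\right)} = \frac{1}{\frac{1}{4} \frac{1}{-2} \left(-1 - 1 - 9 + 6\right)} = \frac{1}{\frac{1}{4} \left(- \frac{1}{2}\right) \left(-1 - 1 - 9 + 6\right)} = \frac{1}{\frac{1}{4} \left(- \frac{1}{2}\right) \left(-5\right)} = \frac{1}{\frac{5}{8}} = \frac{8}{5} \approx 1.6$)
$35 \cdot \frac{25}{37} d = 35 \cdot \frac{25}{37} \cdot \frac{8}{5} = \frac{875}{37} \cdot \frac{8}{5} = \frac{1400}{37}$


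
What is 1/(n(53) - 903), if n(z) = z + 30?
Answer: -1/820 ≈ -0.0012195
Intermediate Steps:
n(z) = 30 + z
1/(n(53) - 903) = 1/((30 + 53) - 903) = 1/(83 - 903) = 1/(-820) = -1/820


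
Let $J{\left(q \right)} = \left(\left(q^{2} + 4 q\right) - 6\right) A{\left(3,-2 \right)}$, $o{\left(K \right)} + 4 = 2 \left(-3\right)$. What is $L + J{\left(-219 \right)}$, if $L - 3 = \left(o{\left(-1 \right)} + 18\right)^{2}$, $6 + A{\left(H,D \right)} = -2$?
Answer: $-376565$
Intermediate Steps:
$A{\left(H,D \right)} = -8$ ($A{\left(H,D \right)} = -6 - 2 = -8$)
$o{\left(K \right)} = -10$ ($o{\left(K \right)} = -4 + 2 \left(-3\right) = -4 - 6 = -10$)
$J{\left(q \right)} = 48 - 32 q - 8 q^{2}$ ($J{\left(q \right)} = \left(\left(q^{2} + 4 q\right) - 6\right) \left(-8\right) = \left(-6 + q^{2} + 4 q\right) \left(-8\right) = 48 - 32 q - 8 q^{2}$)
$L = 67$ ($L = 3 + \left(-10 + 18\right)^{2} = 3 + 8^{2} = 3 + 64 = 67$)
$L + J{\left(-219 \right)} = 67 - \left(-7056 + 383688\right) = 67 + \left(48 + 7008 - 383688\right) = 67 - 376632 = -376565$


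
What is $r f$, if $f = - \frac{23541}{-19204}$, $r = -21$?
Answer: $- \frac{494361}{19204} \approx -25.743$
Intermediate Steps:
$f = \frac{23541}{19204}$ ($f = \left(-23541\right) \left(- \frac{1}{19204}\right) = \frac{23541}{19204} \approx 1.2258$)
$r f = \left(-21\right) \frac{23541}{19204} = - \frac{494361}{19204}$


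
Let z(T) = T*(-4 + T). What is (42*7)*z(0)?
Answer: 0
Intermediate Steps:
(42*7)*z(0) = (42*7)*(0*(-4 + 0)) = 294*(0*(-4)) = 294*0 = 0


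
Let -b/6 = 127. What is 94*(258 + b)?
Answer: -47376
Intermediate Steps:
b = -762 (b = -6*127 = -762)
94*(258 + b) = 94*(258 - 762) = 94*(-504) = -47376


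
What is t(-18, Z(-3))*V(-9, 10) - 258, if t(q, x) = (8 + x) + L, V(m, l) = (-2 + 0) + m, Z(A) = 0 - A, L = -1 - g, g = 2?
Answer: -346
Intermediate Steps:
L = -3 (L = -1 - 1*2 = -1 - 2 = -3)
Z(A) = -A
V(m, l) = -2 + m
t(q, x) = 5 + x (t(q, x) = (8 + x) - 3 = 5 + x)
t(-18, Z(-3))*V(-9, 10) - 258 = (5 - 1*(-3))*(-2 - 9) - 258 = (5 + 3)*(-11) - 258 = 8*(-11) - 258 = -88 - 258 = -346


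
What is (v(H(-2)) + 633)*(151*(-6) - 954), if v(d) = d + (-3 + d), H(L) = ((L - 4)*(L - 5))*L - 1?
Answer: -855600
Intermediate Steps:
H(L) = -1 + L*(-5 + L)*(-4 + L) (H(L) = ((-4 + L)*(-5 + L))*L - 1 = ((-5 + L)*(-4 + L))*L - 1 = L*(-5 + L)*(-4 + L) - 1 = -1 + L*(-5 + L)*(-4 + L))
v(d) = -3 + 2*d
(v(H(-2)) + 633)*(151*(-6) - 954) = ((-3 + 2*(-1 + (-2)**3 - 9*(-2)**2 + 20*(-2))) + 633)*(151*(-6) - 954) = ((-3 + 2*(-1 - 8 - 9*4 - 40)) + 633)*(-906 - 954) = ((-3 + 2*(-1 - 8 - 36 - 40)) + 633)*(-1860) = ((-3 + 2*(-85)) + 633)*(-1860) = ((-3 - 170) + 633)*(-1860) = (-173 + 633)*(-1860) = 460*(-1860) = -855600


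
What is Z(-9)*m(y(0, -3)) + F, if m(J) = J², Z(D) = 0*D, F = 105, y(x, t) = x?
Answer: 105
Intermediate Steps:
Z(D) = 0
Z(-9)*m(y(0, -3)) + F = 0*0² + 105 = 0*0 + 105 = 0 + 105 = 105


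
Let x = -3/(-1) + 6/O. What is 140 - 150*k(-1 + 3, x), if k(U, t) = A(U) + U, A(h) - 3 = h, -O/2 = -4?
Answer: -910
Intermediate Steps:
O = 8 (O = -2*(-4) = 8)
A(h) = 3 + h
x = 15/4 (x = -3/(-1) + 6/8 = -3*(-1) + 6*(1/8) = 3 + 3/4 = 15/4 ≈ 3.7500)
k(U, t) = 3 + 2*U (k(U, t) = (3 + U) + U = 3 + 2*U)
140 - 150*k(-1 + 3, x) = 140 - 150*(3 + 2*(-1 + 3)) = 140 - 150*(3 + 2*2) = 140 - 150*(3 + 4) = 140 - 150*7 = 140 - 1050 = -910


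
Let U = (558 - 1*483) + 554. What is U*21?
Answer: 13209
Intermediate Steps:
U = 629 (U = (558 - 483) + 554 = 75 + 554 = 629)
U*21 = 629*21 = 13209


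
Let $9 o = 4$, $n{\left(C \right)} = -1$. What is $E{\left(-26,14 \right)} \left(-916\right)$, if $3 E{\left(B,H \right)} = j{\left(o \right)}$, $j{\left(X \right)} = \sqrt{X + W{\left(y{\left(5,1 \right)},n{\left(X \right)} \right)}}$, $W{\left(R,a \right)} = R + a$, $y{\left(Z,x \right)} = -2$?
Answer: $- \frac{916 i \sqrt{23}}{9} \approx - 488.11 i$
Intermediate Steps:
$o = \frac{4}{9}$ ($o = \frac{1}{9} \cdot 4 = \frac{4}{9} \approx 0.44444$)
$j{\left(X \right)} = \sqrt{-3 + X}$ ($j{\left(X \right)} = \sqrt{X - 3} = \sqrt{-3 + X}$)
$E{\left(B,H \right)} = \frac{i \sqrt{23}}{9}$ ($E{\left(B,H \right)} = \frac{\sqrt{-3 + \frac{4}{9}}}{3} = \frac{\sqrt{- \frac{23}{9}}}{3} = \frac{\frac{1}{3} i \sqrt{23}}{3} = \frac{i \sqrt{23}}{9}$)
$E{\left(-26,14 \right)} \left(-916\right) = \frac{i \sqrt{23}}{9} \left(-916\right) = - \frac{916 i \sqrt{23}}{9}$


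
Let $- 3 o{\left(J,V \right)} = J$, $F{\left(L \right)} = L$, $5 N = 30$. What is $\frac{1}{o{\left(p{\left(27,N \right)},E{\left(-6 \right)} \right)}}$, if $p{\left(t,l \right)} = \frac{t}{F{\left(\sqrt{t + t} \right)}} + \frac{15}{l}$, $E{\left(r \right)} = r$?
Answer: $\frac{30}{29} - \frac{18 \sqrt{6}}{29} \approx -0.48589$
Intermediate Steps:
$N = 6$ ($N = \frac{1}{5} \cdot 30 = 6$)
$p{\left(t,l \right)} = \frac{15}{l} + \frac{\sqrt{2} \sqrt{t}}{2}$ ($p{\left(t,l \right)} = \frac{t}{\sqrt{t + t}} + \frac{15}{l} = \frac{t}{\sqrt{2 t}} + \frac{15}{l} = \frac{t}{\sqrt{2} \sqrt{t}} + \frac{15}{l} = t \frac{\sqrt{2}}{2 \sqrt{t}} + \frac{15}{l} = \frac{\sqrt{2} \sqrt{t}}{2} + \frac{15}{l} = \frac{15}{l} + \frac{\sqrt{2} \sqrt{t}}{2}$)
$o{\left(J,V \right)} = - \frac{J}{3}$
$\frac{1}{o{\left(p{\left(27,N \right)},E{\left(-6 \right)} \right)}} = \frac{1}{\left(- \frac{1}{3}\right) \left(\frac{15}{6} + \frac{\sqrt{2} \sqrt{27}}{2}\right)} = \frac{1}{\left(- \frac{1}{3}\right) \left(15 \cdot \frac{1}{6} + \frac{\sqrt{2} \cdot 3 \sqrt{3}}{2}\right)} = \frac{1}{\left(- \frac{1}{3}\right) \left(\frac{5}{2} + \frac{3 \sqrt{6}}{2}\right)} = \frac{1}{- \frac{5}{6} - \frac{\sqrt{6}}{2}}$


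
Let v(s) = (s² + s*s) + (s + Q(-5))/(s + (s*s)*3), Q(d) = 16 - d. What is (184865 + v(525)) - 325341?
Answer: 8092247813/19700 ≈ 4.1077e+5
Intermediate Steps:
v(s) = 2*s² + (21 + s)/(s + 3*s²) (v(s) = (s² + s*s) + (s + (16 - 1*(-5)))/(s + (s*s)*3) = (s² + s²) + (s + (16 + 5))/(s + s²*3) = 2*s² + (s + 21)/(s + 3*s²) = 2*s² + (21 + s)/(s + 3*s²))
(184865 + v(525)) - 325341 = (184865 + (21 + 525 + 2*525³ + 6*525⁴)/(525*(1 + 3*525))) - 325341 = (184865 + (21 + 525 + 2*144703125 + 6*75969140625)/(525*(1 + 1575))) - 325341 = (184865 + (1/525)*(21 + 525 + 289406250 + 455814843750)/1576) - 325341 = (184865 + (1/525)*(1/1576)*456104250546) - 325341 = (184865 + 10859625013/19700) - 325341 = 14501465513/19700 - 325341 = 8092247813/19700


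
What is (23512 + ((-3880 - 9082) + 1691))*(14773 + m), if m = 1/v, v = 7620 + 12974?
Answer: 3724142630283/20594 ≈ 1.8084e+8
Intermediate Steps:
v = 20594
m = 1/20594 ≈ 4.8558e-5
(23512 + ((-3880 - 9082) + 1691))*(14773 + m) = (23512 + ((-3880 - 9082) + 1691))*(14773 + 1/20594) = (23512 + (-12962 + 1691))*(304235163/20594) = (23512 - 11271)*(304235163/20594) = 12241*(304235163/20594) = 3724142630283/20594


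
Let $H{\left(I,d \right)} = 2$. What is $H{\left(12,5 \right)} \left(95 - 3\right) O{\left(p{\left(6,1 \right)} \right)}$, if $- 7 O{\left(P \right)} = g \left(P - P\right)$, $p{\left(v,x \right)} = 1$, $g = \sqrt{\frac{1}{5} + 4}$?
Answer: $0$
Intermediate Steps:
$g = \frac{\sqrt{105}}{5}$ ($g = \sqrt{\frac{1}{5} + 4} = \sqrt{\frac{21}{5}} = \frac{\sqrt{105}}{5} \approx 2.0494$)
$O{\left(P \right)} = 0$ ($O{\left(P \right)} = - \frac{\frac{\sqrt{105}}{5} \left(P - P\right)}{7} = - \frac{\frac{\sqrt{105}}{5} \cdot 0}{7} = \left(- \frac{1}{7}\right) 0 = 0$)
$H{\left(12,5 \right)} \left(95 - 3\right) O{\left(p{\left(6,1 \right)} \right)} = 2 \left(95 - 3\right) 0 = 2 \cdot 92 \cdot 0 = 184 \cdot 0 = 0$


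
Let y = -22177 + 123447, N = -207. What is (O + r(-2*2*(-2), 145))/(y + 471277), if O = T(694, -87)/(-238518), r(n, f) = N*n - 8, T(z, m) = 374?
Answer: -198447163/68281382673 ≈ -0.0029063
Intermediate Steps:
y = 101270
r(n, f) = -8 - 207*n (r(n, f) = -207*n - 8 = -8 - 207*n)
O = -187/119259 (O = 374/(-238518) = 374*(-1/238518) = -187/119259 ≈ -0.0015680)
(O + r(-2*2*(-2), 145))/(y + 471277) = (-187/119259 + (-8 - 207*(-2*2)*(-2)))/(101270 + 471277) = (-187/119259 + (-8 - (-828)*(-2)))/572547 = (-187/119259 + (-8 - 207*8))*(1/572547) = (-187/119259 + (-8 - 1656))*(1/572547) = (-187/119259 - 1664)*(1/572547) = -198447163/119259*1/572547 = -198447163/68281382673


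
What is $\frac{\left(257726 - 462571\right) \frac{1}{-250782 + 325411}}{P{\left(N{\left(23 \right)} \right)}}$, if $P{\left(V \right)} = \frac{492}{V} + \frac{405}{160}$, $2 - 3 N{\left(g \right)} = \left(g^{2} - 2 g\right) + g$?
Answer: $\frac{45885280}{6641981} \approx 6.9084$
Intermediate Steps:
$N{\left(g \right)} = \frac{2}{3} - \frac{g^{2}}{3} + \frac{g}{3}$ ($N{\left(g \right)} = \frac{2}{3} - \frac{\left(g^{2} - 2 g\right) + g}{3} = \frac{2}{3} - \frac{g^{2} - g}{3} = \frac{2}{3} - \left(- \frac{g}{3} + \frac{g^{2}}{3}\right) = \frac{2}{3} - \frac{g^{2}}{3} + \frac{g}{3}$)
$P{\left(V \right)} = \frac{81}{32} + \frac{492}{V}$ ($P{\left(V \right)} = \frac{492}{V} + 405 \cdot \frac{1}{160} = \frac{492}{V} + \frac{81}{32} = \frac{81}{32} + \frac{492}{V}$)
$\frac{\left(257726 - 462571\right) \frac{1}{-250782 + 325411}}{P{\left(N{\left(23 \right)} \right)}} = \frac{\left(257726 - 462571\right) \frac{1}{-250782 + 325411}}{\frac{81}{32} + \frac{492}{\frac{2}{3} - \frac{23^{2}}{3} + \frac{1}{3} \cdot 23}} = \frac{\left(-204845\right) \frac{1}{74629}}{\frac{81}{32} + \frac{492}{\frac{2}{3} - \frac{529}{3} + \frac{23}{3}}} = - \frac{204845}{74629 \left(\frac{81}{32} + \frac{492}{-168}\right)} = - \frac{204845}{74629 \left(\frac{81}{32} + 492 \left(- \frac{1}{168}\right)\right)} = - \frac{204845}{74629 \left(\frac{81}{32} - \frac{41}{14}\right)} = - \frac{204845}{74629 \left(- \frac{89}{224}\right)} = \left(- \frac{204845}{74629}\right) \left(- \frac{224}{89}\right) = \frac{45885280}{6641981}$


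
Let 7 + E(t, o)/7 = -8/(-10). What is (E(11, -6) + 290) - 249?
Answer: -12/5 ≈ -2.4000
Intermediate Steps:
E(t, o) = -217/5 (E(t, o) = -49 + 7*(-8/(-10)) = -49 + 7*(-8*(-⅒)) = -49 + 7*(⅘) = -49 + 28/5 = -217/5)
(E(11, -6) + 290) - 249 = (-217/5 + 290) - 249 = 1233/5 - 249 = -12/5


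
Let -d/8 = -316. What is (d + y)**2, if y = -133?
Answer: 5736025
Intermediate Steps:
d = 2528 (d = -8*(-316) = 2528)
(d + y)**2 = (2528 - 133)**2 = 2395**2 = 5736025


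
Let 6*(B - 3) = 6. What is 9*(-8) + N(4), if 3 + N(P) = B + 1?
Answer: -70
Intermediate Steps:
B = 4 (B = 3 + (⅙)*6 = 3 + 1 = 4)
N(P) = 2 (N(P) = -3 + (4 + 1) = -3 + 5 = 2)
9*(-8) + N(4) = 9*(-8) + 2 = -72 + 2 = -70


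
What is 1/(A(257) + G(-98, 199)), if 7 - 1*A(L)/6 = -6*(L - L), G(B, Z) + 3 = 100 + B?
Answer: 1/41 ≈ 0.024390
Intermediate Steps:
G(B, Z) = 97 + B (G(B, Z) = -3 + (100 + B) = 97 + B)
A(L) = 42 (A(L) = 42 - (-36)*(L - L) = 42 - (-36)*0 = 42 - 6*0 = 42 + 0 = 42)
1/(A(257) + G(-98, 199)) = 1/(42 + (97 - 98)) = 1/(42 - 1) = 1/41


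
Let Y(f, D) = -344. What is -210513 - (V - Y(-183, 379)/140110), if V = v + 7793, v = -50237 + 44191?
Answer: -14869874472/70055 ≈ -2.1226e+5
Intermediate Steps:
v = -6046
V = 1747 (V = -6046 + 7793 = 1747)
-210513 - (V - Y(-183, 379)/140110) = -210513 - (1747 - (-344)/140110) = -210513 - (1747 - 1*(-172/70055)) = -210513 - (1747 + 172/70055) = -210513 - 1*122386257/70055 = -210513 - 122386257/70055 = -14869874472/70055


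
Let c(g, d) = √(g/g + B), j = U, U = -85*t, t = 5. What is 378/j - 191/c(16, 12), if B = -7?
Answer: -378/425 + 191*I*√6/6 ≈ -0.88941 + 77.975*I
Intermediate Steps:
U = -425 (U = -85*5 = -425)
j = -425
c(g, d) = I*√6 (c(g, d) = √(g/g - 7) = √(1 - 7) = √(-6) = I*√6)
378/j - 191/c(16, 12) = 378/(-425) - 191*(-I*√6/6) = 378*(-1/425) - (-191)*I*√6/6 = -378/425 + 191*I*√6/6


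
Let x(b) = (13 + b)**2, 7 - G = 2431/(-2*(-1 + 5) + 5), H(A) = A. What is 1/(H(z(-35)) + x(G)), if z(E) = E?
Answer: 9/6204766 ≈ 1.4505e-6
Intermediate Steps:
G = 2452/3 (G = 7 - 2431/(-2*(-1 + 5) + 5) = 7 - 2431/(-2*4 + 5) = 7 - 2431/(-8 + 5) = 7 - 2431/(-3) = 7 - 2431*(-1)/3 = 7 - 1*(-2431/3) = 7 + 2431/3 = 2452/3 ≈ 817.33)
1/(H(z(-35)) + x(G)) = 1/(-35 + (13 + 2452/3)**2) = 1/(-35 + (2491/3)**2) = 1/(-35 + 6205081/9) = 1/(6204766/9) = 9/6204766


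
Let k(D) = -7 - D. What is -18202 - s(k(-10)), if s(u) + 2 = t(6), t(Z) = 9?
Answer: -18209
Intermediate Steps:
s(u) = 7 (s(u) = -2 + 9 = 7)
-18202 - s(k(-10)) = -18202 - 1*7 = -18202 - 7 = -18209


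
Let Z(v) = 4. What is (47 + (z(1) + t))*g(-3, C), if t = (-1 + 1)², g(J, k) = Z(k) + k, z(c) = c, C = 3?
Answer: 336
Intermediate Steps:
g(J, k) = 4 + k
t = 0 (t = 0² = 0)
(47 + (z(1) + t))*g(-3, C) = (47 + (1 + 0))*(4 + 3) = (47 + 1)*7 = 48*7 = 336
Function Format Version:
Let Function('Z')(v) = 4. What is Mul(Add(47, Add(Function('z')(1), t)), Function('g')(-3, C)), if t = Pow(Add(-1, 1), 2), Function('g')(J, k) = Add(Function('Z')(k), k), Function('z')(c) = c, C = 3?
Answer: 336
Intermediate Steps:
Function('g')(J, k) = Add(4, k)
t = 0 (t = Pow(0, 2) = 0)
Mul(Add(47, Add(Function('z')(1), t)), Function('g')(-3, C)) = Mul(Add(47, Add(1, 0)), Add(4, 3)) = Mul(Add(47, 1), 7) = Mul(48, 7) = 336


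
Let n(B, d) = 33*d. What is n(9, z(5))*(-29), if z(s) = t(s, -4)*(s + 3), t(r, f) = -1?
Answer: 7656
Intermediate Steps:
z(s) = -3 - s (z(s) = -(s + 3) = -(3 + s) = -3 - s)
n(9, z(5))*(-29) = (33*(-3 - 1*5))*(-29) = (33*(-3 - 5))*(-29) = (33*(-8))*(-29) = -264*(-29) = 7656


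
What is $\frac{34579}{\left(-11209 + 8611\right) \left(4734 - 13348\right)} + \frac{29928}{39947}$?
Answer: $\frac{15608027603}{20790250788} \approx 0.75074$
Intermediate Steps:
$\frac{34579}{\left(-11209 + 8611\right) \left(4734 - 13348\right)} + \frac{29928}{39947} = \frac{34579}{\left(-2598\right) \left(-8614\right)} + 29928 \cdot \frac{1}{39947} = \frac{34579}{22379172} + \frac{696}{929} = \frac{15608027603}{20790250788}$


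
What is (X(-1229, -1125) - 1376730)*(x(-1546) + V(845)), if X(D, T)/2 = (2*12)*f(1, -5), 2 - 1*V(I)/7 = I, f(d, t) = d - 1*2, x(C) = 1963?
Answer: 5421751764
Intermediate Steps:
f(d, t) = -2 + d (f(d, t) = d - 2 = -2 + d)
V(I) = 14 - 7*I
X(D, T) = -48 (X(D, T) = 2*((2*12)*(-2 + 1)) = 2*(24*(-1)) = 2*(-24) = -48)
(X(-1229, -1125) - 1376730)*(x(-1546) + V(845)) = (-48 - 1376730)*(1963 + (14 - 7*845)) = -1376778*(1963 + (14 - 5915)) = -1376778*(1963 - 5901) = -1376778*(-3938) = 5421751764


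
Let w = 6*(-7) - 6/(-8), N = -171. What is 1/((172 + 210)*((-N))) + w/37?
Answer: -5388991/4833828 ≈ -1.1148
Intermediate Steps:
w = -165/4 (w = -42 - 6*(-⅛) = -42 + ¾ = -165/4 ≈ -41.250)
1/((172 + 210)*((-N))) + w/37 = 1/((172 + 210)*((-1*(-171)))) - 165/4/37 = 1/(382*171) - 165/4*1/37 = (1/382)*(1/171) - 165/148 = 1/65322 - 165/148 = -5388991/4833828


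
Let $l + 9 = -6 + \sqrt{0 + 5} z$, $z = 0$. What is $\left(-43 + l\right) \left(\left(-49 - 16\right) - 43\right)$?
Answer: $6264$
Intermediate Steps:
$l = -15$ ($l = -9 - \left(6 - \sqrt{0 + 5} \cdot 0\right) = -9 - \left(6 - \sqrt{5} \cdot 0\right) = -9 + \left(-6 + 0\right) = -9 - 6 = -15$)
$\left(-43 + l\right) \left(\left(-49 - 16\right) - 43\right) = \left(-43 - 15\right) \left(\left(-49 - 16\right) - 43\right) = - 58 \left(-65 - 43\right) = \left(-58\right) \left(-108\right) = 6264$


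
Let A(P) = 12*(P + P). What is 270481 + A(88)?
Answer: 272593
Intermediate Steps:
A(P) = 24*P (A(P) = 12*(2*P) = 24*P)
270481 + A(88) = 270481 + 24*88 = 270481 + 2112 = 272593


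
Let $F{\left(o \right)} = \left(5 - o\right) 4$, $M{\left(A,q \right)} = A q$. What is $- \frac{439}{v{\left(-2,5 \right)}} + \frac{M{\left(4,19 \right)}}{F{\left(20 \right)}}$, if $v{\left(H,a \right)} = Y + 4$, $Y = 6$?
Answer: $- \frac{271}{6} \approx -45.167$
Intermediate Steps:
$v{\left(H,a \right)} = 10$ ($v{\left(H,a \right)} = 6 + 4 = 10$)
$F{\left(o \right)} = 20 - 4 o$
$- \frac{439}{v{\left(-2,5 \right)}} + \frac{M{\left(4,19 \right)}}{F{\left(20 \right)}} = - \frac{439}{10} + \frac{4 \cdot 19}{20 - 80} = \left(-439\right) \frac{1}{10} + \frac{76}{20 - 80} = - \frac{439}{10} + \frac{76}{-60} = - \frac{439}{10} + 76 \left(- \frac{1}{60}\right) = - \frac{439}{10} - \frac{19}{15} = - \frac{271}{6}$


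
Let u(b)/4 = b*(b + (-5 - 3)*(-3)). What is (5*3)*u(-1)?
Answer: -1380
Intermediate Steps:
u(b) = 4*b*(24 + b) (u(b) = 4*(b*(b + (-5 - 3)*(-3))) = 4*(b*(b - 8*(-3))) = 4*(b*(b + 24)) = 4*(b*(24 + b)) = 4*b*(24 + b))
(5*3)*u(-1) = (5*3)*(4*(-1)*(24 - 1)) = 15*(4*(-1)*23) = 15*(-92) = -1380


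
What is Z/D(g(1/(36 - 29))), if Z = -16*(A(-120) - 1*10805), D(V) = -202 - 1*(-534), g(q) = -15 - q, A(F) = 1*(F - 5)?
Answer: 43720/83 ≈ 526.75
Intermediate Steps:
A(F) = -5 + F (A(F) = 1*(-5 + F) = -5 + F)
D(V) = 332 (D(V) = -202 + 534 = 332)
Z = 174880 (Z = -16*((-5 - 120) - 1*10805) = -16*(-125 - 10805) = -16*(-10930) = 174880)
Z/D(g(1/(36 - 29))) = 174880/332 = 174880*(1/332) = 43720/83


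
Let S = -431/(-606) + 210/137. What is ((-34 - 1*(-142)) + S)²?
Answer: 83771606098489/6892652484 ≈ 12154.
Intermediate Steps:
S = 186307/83022 (S = -431*(-1/606) + 210*(1/137) = 431/606 + 210/137 = 186307/83022 ≈ 2.2441)
((-34 - 1*(-142)) + S)² = ((-34 - 1*(-142)) + 186307/83022)² = ((-34 + 142) + 186307/83022)² = (108 + 186307/83022)² = (9152683/83022)² = 83771606098489/6892652484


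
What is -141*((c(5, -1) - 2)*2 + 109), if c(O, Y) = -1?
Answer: -14523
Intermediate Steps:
-141*((c(5, -1) - 2)*2 + 109) = -141*((-1 - 2)*2 + 109) = -141*(-3*2 + 109) = -141*(-6 + 109) = -141*103 = -14523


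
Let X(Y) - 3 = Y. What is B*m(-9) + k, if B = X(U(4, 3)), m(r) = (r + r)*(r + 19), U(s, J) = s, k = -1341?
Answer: -2601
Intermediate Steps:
X(Y) = 3 + Y
m(r) = 2*r*(19 + r) (m(r) = (2*r)*(19 + r) = 2*r*(19 + r))
B = 7 (B = 3 + 4 = 7)
B*m(-9) + k = 7*(2*(-9)*(19 - 9)) - 1341 = 7*(2*(-9)*10) - 1341 = 7*(-180) - 1341 = -1260 - 1341 = -2601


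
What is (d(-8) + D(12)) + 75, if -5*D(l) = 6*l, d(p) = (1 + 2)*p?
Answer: 183/5 ≈ 36.600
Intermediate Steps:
d(p) = 3*p
D(l) = -6*l/5
(d(-8) + D(12)) + 75 = (3*(-8) - 6/5*12) + 75 = (-24 - 72/5) + 75 = -192/5 + 75 = 183/5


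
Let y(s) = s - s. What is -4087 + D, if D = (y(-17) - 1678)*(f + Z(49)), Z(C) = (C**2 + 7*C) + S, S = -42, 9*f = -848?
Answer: -39419443/9 ≈ -4.3799e+6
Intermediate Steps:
f = -848/9 (f = (1/9)*(-848) = -848/9 ≈ -94.222)
Z(C) = -42 + C**2 + 7*C (Z(C) = (C**2 + 7*C) - 42 = -42 + C**2 + 7*C)
y(s) = 0
D = -39382660/9 (D = (0 - 1678)*(-848/9 + (-42 + 49**2 + 7*49)) = -1678*(-848/9 + (-42 + 2401 + 343)) = -1678*(-848/9 + 2702) = -1678*23470/9 = -39382660/9 ≈ -4.3758e+6)
-4087 + D = -4087 - 39382660/9 = -39419443/9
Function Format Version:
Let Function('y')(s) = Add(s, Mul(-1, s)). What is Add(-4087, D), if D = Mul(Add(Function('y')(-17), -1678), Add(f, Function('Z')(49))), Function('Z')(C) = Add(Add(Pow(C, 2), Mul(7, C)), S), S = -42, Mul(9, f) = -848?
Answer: Rational(-39419443, 9) ≈ -4.3799e+6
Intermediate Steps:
f = Rational(-848, 9) (f = Mul(Rational(1, 9), -848) = Rational(-848, 9) ≈ -94.222)
Function('Z')(C) = Add(-42, Pow(C, 2), Mul(7, C)) (Function('Z')(C) = Add(Add(Pow(C, 2), Mul(7, C)), -42) = Add(-42, Pow(C, 2), Mul(7, C)))
Function('y')(s) = 0
D = Rational(-39382660, 9) (D = Mul(Add(0, -1678), Add(Rational(-848, 9), Add(-42, Pow(49, 2), Mul(7, 49)))) = Mul(-1678, Add(Rational(-848, 9), Add(-42, 2401, 343))) = Mul(-1678, Add(Rational(-848, 9), 2702)) = Mul(-1678, Rational(23470, 9)) = Rational(-39382660, 9) ≈ -4.3758e+6)
Add(-4087, D) = Add(-4087, Rational(-39382660, 9)) = Rational(-39419443, 9)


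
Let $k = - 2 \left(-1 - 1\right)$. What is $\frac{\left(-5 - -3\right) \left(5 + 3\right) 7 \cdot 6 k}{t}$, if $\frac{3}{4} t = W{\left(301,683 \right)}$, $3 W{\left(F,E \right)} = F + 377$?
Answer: $- \frac{1008}{113} \approx -8.9203$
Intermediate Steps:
$W{\left(F,E \right)} = \frac{377}{3} + \frac{F}{3}$ ($W{\left(F,E \right)} = \frac{F + 377}{3} = \frac{377 + F}{3} = \frac{377}{3} + \frac{F}{3}$)
$t = \frac{904}{3}$ ($t = \frac{4 \left(\frac{377}{3} + \frac{1}{3} \cdot 301\right)}{3} = \frac{4 \left(\frac{377}{3} + \frac{301}{3}\right)}{3} = \frac{4}{3} \cdot 226 = \frac{904}{3} \approx 301.33$)
$k = 4$ ($k = \left(-2\right) \left(-2\right) = 4$)
$\frac{\left(-5 - -3\right) \left(5 + 3\right) 7 \cdot 6 k}{t} = \frac{\left(-5 - -3\right) \left(5 + 3\right) 7 \cdot 6 \cdot 4}{\frac{904}{3}} = \left(-5 + 3\right) 8 \cdot 42 \cdot 4 \cdot \frac{3}{904} = \left(-2\right) 8 \cdot 42 \cdot 4 \cdot \frac{3}{904} = \left(-16\right) 42 \cdot 4 \cdot \frac{3}{904} = \left(-672\right) 4 \cdot \frac{3}{904} = \left(-2688\right) \frac{3}{904} = - \frac{1008}{113}$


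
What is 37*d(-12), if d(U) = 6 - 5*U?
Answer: 2442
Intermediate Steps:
37*d(-12) = 37*(6 - 5*(-12)) = 37*(6 + 60) = 37*66 = 2442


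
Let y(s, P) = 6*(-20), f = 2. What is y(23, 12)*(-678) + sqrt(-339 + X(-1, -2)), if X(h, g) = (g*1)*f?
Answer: 81360 + 7*I*sqrt(7) ≈ 81360.0 + 18.52*I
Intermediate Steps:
y(s, P) = -120
X(h, g) = 2*g (X(h, g) = (g*1)*2 = g*2 = 2*g)
y(23, 12)*(-678) + sqrt(-339 + X(-1, -2)) = -120*(-678) + sqrt(-339 + 2*(-2)) = 81360 + sqrt(-339 - 4) = 81360 + sqrt(-343) = 81360 + 7*I*sqrt(7)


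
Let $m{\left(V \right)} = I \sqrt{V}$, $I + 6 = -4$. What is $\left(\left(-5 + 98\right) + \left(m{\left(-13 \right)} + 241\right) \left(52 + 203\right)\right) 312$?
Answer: $19202976 - 795600 i \sqrt{13} \approx 1.9203 \cdot 10^{7} - 2.8686 \cdot 10^{6} i$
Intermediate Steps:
$I = -10$ ($I = -6 - 4 = -10$)
$m{\left(V \right)} = - 10 \sqrt{V}$
$\left(\left(-5 + 98\right) + \left(m{\left(-13 \right)} + 241\right) \left(52 + 203\right)\right) 312 = \left(\left(-5 + 98\right) + \left(- 10 \sqrt{-13} + 241\right) \left(52 + 203\right)\right) 312 = \left(93 + \left(- 10 i \sqrt{13} + 241\right) 255\right) 312 = \left(93 + \left(241 - 10 i \sqrt{13}\right) 255\right) 312 = \left(93 + \left(61455 - 2550 i \sqrt{13}\right)\right) 312 = \left(61548 - 2550 i \sqrt{13}\right) 312 = 19202976 - 795600 i \sqrt{13}$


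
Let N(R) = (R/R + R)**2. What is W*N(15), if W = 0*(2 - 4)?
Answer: 0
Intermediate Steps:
N(R) = (1 + R)**2
W = 0 (W = 0*(-2) = 0)
W*N(15) = 0*(1 + 15)**2 = 0*16**2 = 0*256 = 0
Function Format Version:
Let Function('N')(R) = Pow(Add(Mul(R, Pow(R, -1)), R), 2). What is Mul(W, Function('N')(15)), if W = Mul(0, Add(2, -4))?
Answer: 0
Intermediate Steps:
Function('N')(R) = Pow(Add(1, R), 2)
W = 0 (W = Mul(0, -2) = 0)
Mul(W, Function('N')(15)) = Mul(0, Pow(Add(1, 15), 2)) = Mul(0, Pow(16, 2)) = Mul(0, 256) = 0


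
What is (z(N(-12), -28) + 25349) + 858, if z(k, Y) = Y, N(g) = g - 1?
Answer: 26179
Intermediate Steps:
N(g) = -1 + g
(z(N(-12), -28) + 25349) + 858 = (-28 + 25349) + 858 = 25321 + 858 = 26179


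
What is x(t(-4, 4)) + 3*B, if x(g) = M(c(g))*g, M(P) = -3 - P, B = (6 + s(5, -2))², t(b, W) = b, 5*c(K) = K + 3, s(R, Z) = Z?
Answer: 296/5 ≈ 59.200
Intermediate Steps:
c(K) = ⅗ + K/5 (c(K) = (K + 3)/5 = (3 + K)/5 = ⅗ + K/5)
B = 16 (B = (6 - 2)² = 4² = 16)
x(g) = g*(-18/5 - g/5) (x(g) = (-3 - (⅗ + g/5))*g = (-3 + (-⅗ - g/5))*g = (-18/5 - g/5)*g = g*(-18/5 - g/5))
x(t(-4, 4)) + 3*B = -⅕*(-4)*(18 - 4) + 3*16 = -⅕*(-4)*14 + 48 = 56/5 + 48 = 296/5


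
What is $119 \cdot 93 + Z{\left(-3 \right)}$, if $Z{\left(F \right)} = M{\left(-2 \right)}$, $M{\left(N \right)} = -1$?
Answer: $11066$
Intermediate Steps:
$Z{\left(F \right)} = -1$
$119 \cdot 93 + Z{\left(-3 \right)} = 119 \cdot 93 - 1 = 11067 - 1 = 11066$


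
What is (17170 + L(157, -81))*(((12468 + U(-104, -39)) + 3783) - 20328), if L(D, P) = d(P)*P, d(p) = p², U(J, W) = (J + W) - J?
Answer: 2116739436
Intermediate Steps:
U(J, W) = W
L(D, P) = P³ (L(D, P) = P²*P = P³)
(17170 + L(157, -81))*(((12468 + U(-104, -39)) + 3783) - 20328) = (17170 + (-81)³)*(((12468 - 39) + 3783) - 20328) = (17170 - 531441)*((12429 + 3783) - 20328) = -514271*(16212 - 20328) = -514271*(-4116) = 2116739436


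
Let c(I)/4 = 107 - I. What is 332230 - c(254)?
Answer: 332818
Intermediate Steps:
c(I) = 428 - 4*I (c(I) = 4*(107 - I) = 428 - 4*I)
332230 - c(254) = 332230 - (428 - 4*254) = 332230 - (428 - 1016) = 332230 - 1*(-588) = 332230 + 588 = 332818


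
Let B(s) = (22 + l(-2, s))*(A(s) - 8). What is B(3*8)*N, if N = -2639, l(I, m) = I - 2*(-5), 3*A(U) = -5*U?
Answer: 3800160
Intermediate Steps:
A(U) = -5*U/3 (A(U) = (-5*U)/3 = -5*U/3)
l(I, m) = 10 + I (l(I, m) = I + 10 = 10 + I)
B(s) = -240 - 50*s (B(s) = (22 + (10 - 2))*(-5*s/3 - 8) = (22 + 8)*(-8 - 5*s/3) = 30*(-8 - 5*s/3) = -240 - 50*s)
B(3*8)*N = (-240 - 150*8)*(-2639) = (-240 - 50*24)*(-2639) = (-240 - 1200)*(-2639) = -1440*(-2639) = 3800160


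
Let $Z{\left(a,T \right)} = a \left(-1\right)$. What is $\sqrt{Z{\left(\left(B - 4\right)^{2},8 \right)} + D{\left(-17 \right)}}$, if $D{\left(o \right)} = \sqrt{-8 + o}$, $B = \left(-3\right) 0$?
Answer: $\sqrt{-16 + 5 i} \approx 0.61768 + 4.0474 i$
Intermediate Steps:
$B = 0$
$Z{\left(a,T \right)} = - a$
$\sqrt{Z{\left(\left(B - 4\right)^{2},8 \right)} + D{\left(-17 \right)}} = \sqrt{- \left(0 - 4\right)^{2} + \sqrt{-8 - 17}} = \sqrt{- \left(-4\right)^{2} + \sqrt{-25}} = \sqrt{\left(-1\right) 16 + 5 i} = \sqrt{-16 + 5 i}$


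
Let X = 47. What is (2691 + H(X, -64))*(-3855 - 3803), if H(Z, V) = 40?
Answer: -20913998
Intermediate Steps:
(2691 + H(X, -64))*(-3855 - 3803) = (2691 + 40)*(-3855 - 3803) = 2731*(-7658) = -20913998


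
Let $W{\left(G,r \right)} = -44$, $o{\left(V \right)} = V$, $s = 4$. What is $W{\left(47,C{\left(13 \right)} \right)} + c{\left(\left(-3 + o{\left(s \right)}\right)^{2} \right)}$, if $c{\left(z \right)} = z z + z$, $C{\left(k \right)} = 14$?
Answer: $-42$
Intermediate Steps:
$c{\left(z \right)} = z + z^{2}$ ($c{\left(z \right)} = z^{2} + z = z + z^{2}$)
$W{\left(47,C{\left(13 \right)} \right)} + c{\left(\left(-3 + o{\left(s \right)}\right)^{2} \right)} = -44 + \left(-3 + 4\right)^{2} \left(1 + \left(-3 + 4\right)^{2}\right) = -44 + 1^{2} \left(1 + 1^{2}\right) = -44 + 1 \left(1 + 1\right) = -44 + 1 \cdot 2 = -44 + 2 = -42$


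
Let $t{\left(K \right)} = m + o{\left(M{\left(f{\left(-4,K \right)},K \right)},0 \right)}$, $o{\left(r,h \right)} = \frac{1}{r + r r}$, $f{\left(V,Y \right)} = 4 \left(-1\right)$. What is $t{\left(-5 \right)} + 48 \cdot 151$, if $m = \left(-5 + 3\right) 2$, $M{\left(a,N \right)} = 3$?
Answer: $\frac{86929}{12} \approx 7244.1$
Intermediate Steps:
$f{\left(V,Y \right)} = -4$
$o{\left(r,h \right)} = \frac{1}{r + r^{2}}$
$m = -4$ ($m = \left(-2\right) 2 = -4$)
$t{\left(K \right)} = - \frac{47}{12}$ ($t{\left(K \right)} = -4 + \frac{1}{3 \left(1 + 3\right)} = -4 + \frac{1}{3 \cdot 4} = -4 + \frac{1}{3} \cdot \frac{1}{4} = -4 + \frac{1}{12} = - \frac{47}{12}$)
$t{\left(-5 \right)} + 48 \cdot 151 = - \frac{47}{12} + 48 \cdot 151 = - \frac{47}{12} + 7248 = \frac{86929}{12}$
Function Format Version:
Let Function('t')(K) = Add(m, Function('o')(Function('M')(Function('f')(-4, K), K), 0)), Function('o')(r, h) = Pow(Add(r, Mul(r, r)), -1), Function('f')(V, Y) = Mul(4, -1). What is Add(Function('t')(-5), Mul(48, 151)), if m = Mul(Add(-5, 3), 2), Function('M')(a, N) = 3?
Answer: Rational(86929, 12) ≈ 7244.1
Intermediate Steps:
Function('f')(V, Y) = -4
Function('o')(r, h) = Pow(Add(r, Pow(r, 2)), -1)
m = -4 (m = Mul(-2, 2) = -4)
Function('t')(K) = Rational(-47, 12) (Function('t')(K) = Add(-4, Mul(Pow(3, -1), Pow(Add(1, 3), -1))) = Add(-4, Mul(Rational(1, 3), Pow(4, -1))) = Add(-4, Mul(Rational(1, 3), Rational(1, 4))) = Add(-4, Rational(1, 12)) = Rational(-47, 12))
Add(Function('t')(-5), Mul(48, 151)) = Add(Rational(-47, 12), Mul(48, 151)) = Add(Rational(-47, 12), 7248) = Rational(86929, 12)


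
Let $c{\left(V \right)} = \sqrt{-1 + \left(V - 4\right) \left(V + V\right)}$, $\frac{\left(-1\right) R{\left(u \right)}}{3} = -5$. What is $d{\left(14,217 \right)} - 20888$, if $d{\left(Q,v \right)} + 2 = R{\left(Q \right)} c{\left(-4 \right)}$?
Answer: $-20890 + 45 \sqrt{7} \approx -20771.0$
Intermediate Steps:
$R{\left(u \right)} = 15$ ($R{\left(u \right)} = \left(-3\right) \left(-5\right) = 15$)
$c{\left(V \right)} = \sqrt{-1 + 2 V \left(-4 + V\right)}$ ($c{\left(V \right)} = \sqrt{-1 + \left(-4 + V\right) 2 V} = \sqrt{-1 + 2 V \left(-4 + V\right)}$)
$d{\left(Q,v \right)} = -2 + 45 \sqrt{7}$ ($d{\left(Q,v \right)} = -2 + 15 \sqrt{-1 - -32 + 2 \left(-4\right)^{2}} = -2 + 15 \sqrt{-1 + 32 + 2 \cdot 16} = -2 + 15 \sqrt{-1 + 32 + 32} = -2 + 15 \sqrt{63} = -2 + 15 \cdot 3 \sqrt{7} = -2 + 45 \sqrt{7}$)
$d{\left(14,217 \right)} - 20888 = \left(-2 + 45 \sqrt{7}\right) - 20888 = -20890 + 45 \sqrt{7}$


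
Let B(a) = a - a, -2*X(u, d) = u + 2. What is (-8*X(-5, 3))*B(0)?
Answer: 0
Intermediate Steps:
X(u, d) = -1 - u/2 (X(u, d) = -(u + 2)/2 = -(2 + u)/2 = -1 - u/2)
B(a) = 0
(-8*X(-5, 3))*B(0) = -8*(-1 - 1/2*(-5))*0 = -8*(-1 + 5/2)*0 = -8*3/2*0 = -12*0 = 0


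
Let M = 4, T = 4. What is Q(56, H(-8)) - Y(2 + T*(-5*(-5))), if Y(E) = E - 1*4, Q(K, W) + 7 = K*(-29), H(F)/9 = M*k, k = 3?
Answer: -1729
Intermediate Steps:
H(F) = 108 (H(F) = 9*(4*3) = 9*12 = 108)
Q(K, W) = -7 - 29*K (Q(K, W) = -7 + K*(-29) = -7 - 29*K)
Y(E) = -4 + E (Y(E) = E - 4 = -4 + E)
Q(56, H(-8)) - Y(2 + T*(-5*(-5))) = (-7 - 29*56) - (-4 + (2 + 4*(-5*(-5)))) = (-7 - 1624) - (-4 + (2 + 4*25)) = -1631 - (-4 + (2 + 100)) = -1631 - (-4 + 102) = -1631 - 1*98 = -1631 - 98 = -1729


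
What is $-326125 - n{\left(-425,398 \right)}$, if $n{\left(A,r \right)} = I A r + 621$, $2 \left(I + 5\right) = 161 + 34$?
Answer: $15319629$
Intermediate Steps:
$I = \frac{185}{2}$ ($I = -5 + \frac{161 + 34}{2} = -5 + \frac{1}{2} \cdot 195 = -5 + \frac{195}{2} = \frac{185}{2} \approx 92.5$)
$n{\left(A,r \right)} = 621 + \frac{185 A r}{2}$ ($n{\left(A,r \right)} = \frac{185 A}{2} r + 621 = \frac{185 A r}{2} + 621 = 621 + \frac{185 A r}{2}$)
$-326125 - n{\left(-425,398 \right)} = -326125 - \left(621 + \frac{185}{2} \left(-425\right) 398\right) = -326125 - \left(621 - 15646375\right) = -326125 - -15645754 = -326125 + 15645754 = 15319629$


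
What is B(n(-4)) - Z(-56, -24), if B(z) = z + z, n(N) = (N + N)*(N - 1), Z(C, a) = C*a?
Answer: -1264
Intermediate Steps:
n(N) = 2*N*(-1 + N) (n(N) = (2*N)*(-1 + N) = 2*N*(-1 + N))
B(z) = 2*z
B(n(-4)) - Z(-56, -24) = 2*(2*(-4)*(-1 - 4)) - (-56)*(-24) = 2*(2*(-4)*(-5)) - 1*1344 = 2*40 - 1344 = 80 - 1344 = -1264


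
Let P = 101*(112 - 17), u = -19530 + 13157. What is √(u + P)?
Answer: 3*√358 ≈ 56.763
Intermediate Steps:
u = -6373
P = 9595 (P = 101*95 = 9595)
√(u + P) = √(-6373 + 9595) = √3222 = 3*√358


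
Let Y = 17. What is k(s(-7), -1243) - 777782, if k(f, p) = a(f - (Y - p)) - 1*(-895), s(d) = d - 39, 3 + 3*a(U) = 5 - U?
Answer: -776451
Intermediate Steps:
a(U) = ⅔ - U/3 (a(U) = -1 + (5 - U)/3 = -1 + (5/3 - U/3) = ⅔ - U/3)
s(d) = -39 + d
k(f, p) = 2704/3 - f/3 - p/3 (k(f, p) = (⅔ - (f - (17 - p))/3) - 1*(-895) = (⅔ - (f + (-17 + p))/3) + 895 = (⅔ - (-17 + f + p)/3) + 895 = (⅔ + (17/3 - f/3 - p/3)) + 895 = (19/3 - f/3 - p/3) + 895 = 2704/3 - f/3 - p/3)
k(s(-7), -1243) - 777782 = (2704/3 - (-39 - 7)/3 - ⅓*(-1243)) - 777782 = (2704/3 - ⅓*(-46) + 1243/3) - 777782 = (2704/3 + 46/3 + 1243/3) - 777782 = 1331 - 777782 = -776451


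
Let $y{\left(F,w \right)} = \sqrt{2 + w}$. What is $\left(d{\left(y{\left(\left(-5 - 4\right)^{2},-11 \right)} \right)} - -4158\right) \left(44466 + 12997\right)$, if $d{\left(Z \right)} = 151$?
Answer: $247608067$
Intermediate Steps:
$\left(d{\left(y{\left(\left(-5 - 4\right)^{2},-11 \right)} \right)} - -4158\right) \left(44466 + 12997\right) = \left(151 - -4158\right) \left(44466 + 12997\right) = \left(151 + 4158\right) 57463 = 4309 \cdot 57463 = 247608067$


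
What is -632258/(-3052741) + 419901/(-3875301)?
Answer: 389447020339/3943430083347 ≈ 0.098758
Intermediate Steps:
-632258/(-3052741) + 419901/(-3875301) = -632258*(-1/3052741) + 419901*(-1/3875301) = 632258/3052741 - 139967/1291767 = 389447020339/3943430083347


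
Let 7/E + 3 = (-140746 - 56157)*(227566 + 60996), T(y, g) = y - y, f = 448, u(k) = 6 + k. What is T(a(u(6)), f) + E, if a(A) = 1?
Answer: -7/56818723489 ≈ -1.2320e-10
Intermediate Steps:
T(y, g) = 0
E = -7/56818723489 (E = 7/(-3 + (-140746 - 56157)*(227566 + 60996)) = 7/(-3 - 196903*288562) = 7/(-3 - 56818723486) = 7/(-56818723489) = 7*(-1/56818723489) = -7/56818723489 ≈ -1.2320e-10)
T(a(u(6)), f) + E = 0 - 7/56818723489 = -7/56818723489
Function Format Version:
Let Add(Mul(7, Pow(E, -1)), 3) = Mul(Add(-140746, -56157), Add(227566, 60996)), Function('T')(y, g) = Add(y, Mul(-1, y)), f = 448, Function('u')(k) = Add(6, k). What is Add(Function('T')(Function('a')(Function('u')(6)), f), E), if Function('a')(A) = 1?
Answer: Rational(-7, 56818723489) ≈ -1.2320e-10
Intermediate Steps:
Function('T')(y, g) = 0
E = Rational(-7, 56818723489) (E = Mul(7, Pow(Add(-3, Mul(Add(-140746, -56157), Add(227566, 60996))), -1)) = Mul(7, Pow(Add(-3, Mul(-196903, 288562)), -1)) = Mul(7, Pow(Add(-3, -56818723486), -1)) = Mul(7, Pow(-56818723489, -1)) = Mul(7, Rational(-1, 56818723489)) = Rational(-7, 56818723489) ≈ -1.2320e-10)
Add(Function('T')(Function('a')(Function('u')(6)), f), E) = Add(0, Rational(-7, 56818723489)) = Rational(-7, 56818723489)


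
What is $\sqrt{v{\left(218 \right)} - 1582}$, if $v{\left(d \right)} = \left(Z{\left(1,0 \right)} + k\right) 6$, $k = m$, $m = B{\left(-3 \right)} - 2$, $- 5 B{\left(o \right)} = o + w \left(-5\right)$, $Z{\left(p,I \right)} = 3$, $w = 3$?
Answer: $\frac{2 i \sqrt{9715}}{5} \approx 39.426 i$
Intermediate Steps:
$B{\left(o \right)} = 3 - \frac{o}{5}$ ($B{\left(o \right)} = - \frac{o + 3 \left(-5\right)}{5} = - \frac{o - 15}{5} = - \frac{-15 + o}{5} = 3 - \frac{o}{5}$)
$m = \frac{8}{5}$ ($m = \left(3 - - \frac{3}{5}\right) - 2 = \left(3 + \frac{3}{5}\right) - 2 = \frac{18}{5} - 2 = \frac{8}{5} \approx 1.6$)
$k = \frac{8}{5} \approx 1.6$
$v{\left(d \right)} = \frac{138}{5}$ ($v{\left(d \right)} = \left(3 + \frac{8}{5}\right) 6 = \frac{23}{5} \cdot 6 = \frac{138}{5}$)
$\sqrt{v{\left(218 \right)} - 1582} = \sqrt{\frac{138}{5} - 1582} = \sqrt{- \frac{7772}{5}} = \frac{2 i \sqrt{9715}}{5}$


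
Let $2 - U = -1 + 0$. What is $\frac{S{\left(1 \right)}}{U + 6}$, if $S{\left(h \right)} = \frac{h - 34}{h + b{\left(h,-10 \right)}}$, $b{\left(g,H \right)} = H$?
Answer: $\frac{11}{27} \approx 0.40741$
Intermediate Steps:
$U = 3$ ($U = 2 - \left(-1 + 0\right) = 2 - -1 = 2 + 1 = 3$)
$S{\left(h \right)} = \frac{-34 + h}{-10 + h}$ ($S{\left(h \right)} = \frac{h - 34}{h - 10} = \frac{-34 + h}{-10 + h}$)
$\frac{S{\left(1 \right)}}{U + 6} = \frac{\frac{1}{-10 + 1} \left(-34 + 1\right)}{3 + 6} = \frac{\frac{1}{-9} \left(-33\right)}{9} = \left(- \frac{1}{9}\right) \left(-33\right) \frac{1}{9} = \frac{11}{3} \cdot \frac{1}{9} = \frac{11}{27}$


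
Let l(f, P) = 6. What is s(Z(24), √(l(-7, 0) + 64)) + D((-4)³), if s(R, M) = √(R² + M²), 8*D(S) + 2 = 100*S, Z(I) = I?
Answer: -3201/4 + √646 ≈ -774.83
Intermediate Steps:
D(S) = -¼ + 25*S/2 (D(S) = -¼ + (100*S)/8 = -¼ + 25*S/2)
s(R, M) = √(M² + R²)
s(Z(24), √(l(-7, 0) + 64)) + D((-4)³) = √((√(6 + 64))² + 24²) + (-¼ + (25/2)*(-4)³) = √((√70)² + 576) + (-¼ + (25/2)*(-64)) = √(70 + 576) + (-¼ - 800) = √646 - 3201/4 = -3201/4 + √646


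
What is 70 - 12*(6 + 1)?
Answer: -14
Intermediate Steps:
70 - 12*(6 + 1) = 70 - 84 = -14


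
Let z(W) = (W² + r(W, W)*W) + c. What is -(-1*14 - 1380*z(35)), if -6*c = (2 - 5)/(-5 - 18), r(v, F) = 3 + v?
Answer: 3525884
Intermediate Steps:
c = -1/46 (c = -(2 - 5)/(6*(-5 - 18)) = -(-1)/(2*(-23)) = -(-1)*(-1)/(2*23) = -⅙*3/23 = -1/46 ≈ -0.021739)
z(W) = -1/46 + W² + W*(3 + W) (z(W) = (W² + (3 + W)*W) - 1/46 = (W² + W*(3 + W)) - 1/46 = -1/46 + W² + W*(3 + W))
-(-1*14 - 1380*z(35)) = -(-1*14 - 1380*(-1/46 + 2*35² + 3*35)) = -(-14 - 1380*(-1/46 + 2*1225 + 105)) = -(-14 - 1380*(-1/46 + 2450 + 105)) = -(-14 - 1380*117529/46) = -(-14 - 3525870) = -1*(-3525884) = 3525884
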